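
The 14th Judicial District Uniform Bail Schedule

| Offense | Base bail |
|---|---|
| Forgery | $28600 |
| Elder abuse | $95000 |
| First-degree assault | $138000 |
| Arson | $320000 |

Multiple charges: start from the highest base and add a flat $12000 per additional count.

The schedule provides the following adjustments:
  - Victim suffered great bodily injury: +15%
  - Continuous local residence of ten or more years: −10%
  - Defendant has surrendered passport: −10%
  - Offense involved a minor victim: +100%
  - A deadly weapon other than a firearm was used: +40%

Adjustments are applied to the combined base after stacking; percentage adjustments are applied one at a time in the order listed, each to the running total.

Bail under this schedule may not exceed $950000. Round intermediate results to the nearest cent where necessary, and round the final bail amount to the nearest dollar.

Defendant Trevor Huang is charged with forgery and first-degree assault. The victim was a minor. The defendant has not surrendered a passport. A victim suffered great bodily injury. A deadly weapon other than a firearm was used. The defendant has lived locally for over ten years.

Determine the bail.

Base amounts from the schedule: forgery $28600; first-degree assault $138000.
Stacking rule: highest base plus $12000 per additional charge. Highest is first-degree assault at $138000; 1 additional charge → +$12000. Combined base = $150000.
Victim suffered great bodily injury (+15%): $150000 × 1.15 = $172500.
Continuous local residence of ten or more years (−10%): $172500 × 0.9 = $155250.
Offense involved a minor victim (+100%): $155250 × 2 = $310500.
A deadly weapon other than a firearm was used (+40%): $310500 × 1.4 = $434700.
$434700 is within the $950000 maximum.

$434700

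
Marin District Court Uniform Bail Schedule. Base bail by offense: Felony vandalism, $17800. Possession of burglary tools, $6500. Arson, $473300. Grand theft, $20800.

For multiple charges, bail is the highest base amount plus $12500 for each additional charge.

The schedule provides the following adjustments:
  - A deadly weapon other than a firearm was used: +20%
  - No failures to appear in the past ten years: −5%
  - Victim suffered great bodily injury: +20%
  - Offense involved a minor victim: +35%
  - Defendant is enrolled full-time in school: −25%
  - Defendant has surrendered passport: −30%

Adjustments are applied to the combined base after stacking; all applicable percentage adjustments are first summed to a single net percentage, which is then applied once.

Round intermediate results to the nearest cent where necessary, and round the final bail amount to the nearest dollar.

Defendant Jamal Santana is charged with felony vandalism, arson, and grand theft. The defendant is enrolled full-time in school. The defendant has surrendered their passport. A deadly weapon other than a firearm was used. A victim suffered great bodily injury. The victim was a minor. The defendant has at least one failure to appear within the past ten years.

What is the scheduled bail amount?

$597960

Base amounts from the schedule: felony vandalism $17800; arson $473300; grand theft $20800.
Stacking rule: highest base plus $12500 per additional charge. Highest is arson at $473300; 2 additional charges → +$25000. Combined base = $498300.
Net percentage adjustment: +20% +20% +35% −25% −30% = +20%. $498300 × 1.2 = $597960.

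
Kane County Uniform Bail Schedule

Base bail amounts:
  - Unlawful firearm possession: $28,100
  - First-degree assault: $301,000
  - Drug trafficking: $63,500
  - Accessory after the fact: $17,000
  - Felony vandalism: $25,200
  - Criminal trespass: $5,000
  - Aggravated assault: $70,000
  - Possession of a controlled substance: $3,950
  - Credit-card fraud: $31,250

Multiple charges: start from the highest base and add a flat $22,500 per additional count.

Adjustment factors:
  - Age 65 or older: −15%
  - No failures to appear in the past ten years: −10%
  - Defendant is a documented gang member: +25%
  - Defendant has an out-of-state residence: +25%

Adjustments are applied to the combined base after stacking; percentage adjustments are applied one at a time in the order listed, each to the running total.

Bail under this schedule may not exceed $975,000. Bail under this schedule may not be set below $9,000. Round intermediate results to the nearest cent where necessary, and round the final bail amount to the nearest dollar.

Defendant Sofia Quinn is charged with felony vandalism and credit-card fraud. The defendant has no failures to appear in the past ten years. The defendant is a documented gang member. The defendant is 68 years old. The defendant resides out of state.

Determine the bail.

$64,248

Base amounts from the schedule: felony vandalism $25,200; credit-card fraud $31,250.
Stacking rule: highest base plus $22,500 per additional charge. Highest is credit-card fraud at $31,250; 1 additional charge → +$22,500. Combined base = $53,750.
Age 65 or older (−15%): $53,750 × 0.85 = $45,687.50.
No failures to appear in the past ten years (−10%): $45,687.50 × 0.9 = $41,118.75.
Defendant is a documented gang member (+25%): $41,118.75 × 1.25 = $51,398.44.
Defendant has an out-of-state residence (+25%): $51,398.44 × 1.25 = $64,248.05.
$64,248.05 is within the $975,000 maximum.
$64,248.05 is at or above the $9,000 minimum.
Rounded to the nearest dollar: $64,248.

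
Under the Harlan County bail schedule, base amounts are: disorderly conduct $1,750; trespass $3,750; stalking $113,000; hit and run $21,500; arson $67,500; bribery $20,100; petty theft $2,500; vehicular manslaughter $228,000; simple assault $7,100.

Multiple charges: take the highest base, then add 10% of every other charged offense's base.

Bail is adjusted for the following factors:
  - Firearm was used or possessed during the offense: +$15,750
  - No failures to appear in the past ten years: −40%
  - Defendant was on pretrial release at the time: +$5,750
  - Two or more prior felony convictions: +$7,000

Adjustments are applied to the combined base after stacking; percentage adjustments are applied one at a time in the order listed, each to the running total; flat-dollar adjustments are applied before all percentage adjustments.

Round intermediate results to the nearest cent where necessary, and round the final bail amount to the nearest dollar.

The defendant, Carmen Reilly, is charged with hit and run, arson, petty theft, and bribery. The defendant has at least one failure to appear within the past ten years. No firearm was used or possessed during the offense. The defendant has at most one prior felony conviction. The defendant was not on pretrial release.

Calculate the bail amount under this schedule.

$71,910

Base amounts from the schedule: hit and run $21,500; arson $67,500; petty theft $2,500; bribery $20,100.
Stacking rule: highest base plus 10% of each additional charge. Highest is arson at $67,500. Additional: $21,500 × 10% = $2,150; $2,500 × 10% = $250; $20,100 × 10% = $2,010. Combined base = $67,500 + $4,410 = $71,910.
No adjustment factors apply to this defendant.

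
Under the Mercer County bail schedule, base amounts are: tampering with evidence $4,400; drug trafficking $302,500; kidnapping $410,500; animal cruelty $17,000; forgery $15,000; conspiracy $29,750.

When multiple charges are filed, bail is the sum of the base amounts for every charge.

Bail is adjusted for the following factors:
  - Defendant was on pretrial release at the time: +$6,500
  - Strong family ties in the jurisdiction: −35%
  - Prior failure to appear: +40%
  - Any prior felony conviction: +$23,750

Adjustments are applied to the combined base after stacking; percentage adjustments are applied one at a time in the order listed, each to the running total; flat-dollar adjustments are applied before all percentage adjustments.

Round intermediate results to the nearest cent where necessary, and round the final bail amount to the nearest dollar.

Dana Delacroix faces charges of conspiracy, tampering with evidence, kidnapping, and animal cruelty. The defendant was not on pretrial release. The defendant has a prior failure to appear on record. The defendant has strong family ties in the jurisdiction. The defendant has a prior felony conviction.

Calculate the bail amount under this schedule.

Base amounts from the schedule: conspiracy $29,750; tampering with evidence $4,400; kidnapping $410,500; animal cruelty $17,000.
Stacking rule: sum of all bases. $29,750 + $4,400 + $410,500 + $17,000 = $461,650.
Any prior felony conviction (+$23,750 flat): $461,650 + $23,750 = $485,400.
Strong family ties in the jurisdiction (−35%): $485,400 × 0.65 = $315,510.
Prior failure to appear (+40%): $315,510 × 1.4 = $441,714.

$441,714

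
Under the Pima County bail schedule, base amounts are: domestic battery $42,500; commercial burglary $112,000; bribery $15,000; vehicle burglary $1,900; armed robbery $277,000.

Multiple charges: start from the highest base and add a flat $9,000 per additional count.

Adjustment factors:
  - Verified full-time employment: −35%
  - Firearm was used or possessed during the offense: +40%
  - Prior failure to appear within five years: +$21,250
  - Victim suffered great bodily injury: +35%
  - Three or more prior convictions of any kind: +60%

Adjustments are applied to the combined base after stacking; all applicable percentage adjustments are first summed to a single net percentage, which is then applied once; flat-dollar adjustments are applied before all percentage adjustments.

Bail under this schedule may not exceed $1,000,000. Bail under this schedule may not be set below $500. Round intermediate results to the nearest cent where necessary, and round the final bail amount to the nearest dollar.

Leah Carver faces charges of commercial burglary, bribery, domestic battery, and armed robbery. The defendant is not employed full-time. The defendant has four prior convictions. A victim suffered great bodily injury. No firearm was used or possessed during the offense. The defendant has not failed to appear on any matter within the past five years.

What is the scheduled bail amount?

$592,800

Base amounts from the schedule: commercial burglary $112,000; bribery $15,000; domestic battery $42,500; armed robbery $277,000.
Stacking rule: highest base plus $9,000 per additional charge. Highest is armed robbery at $277,000; 3 additional charges → +$27,000. Combined base = $304,000.
Net percentage adjustment: +35% +60% = +95%. $304,000 × 1.95 = $592,800.
$592,800 is within the $1,000,000 maximum.
$592,800 is at or above the $500 minimum.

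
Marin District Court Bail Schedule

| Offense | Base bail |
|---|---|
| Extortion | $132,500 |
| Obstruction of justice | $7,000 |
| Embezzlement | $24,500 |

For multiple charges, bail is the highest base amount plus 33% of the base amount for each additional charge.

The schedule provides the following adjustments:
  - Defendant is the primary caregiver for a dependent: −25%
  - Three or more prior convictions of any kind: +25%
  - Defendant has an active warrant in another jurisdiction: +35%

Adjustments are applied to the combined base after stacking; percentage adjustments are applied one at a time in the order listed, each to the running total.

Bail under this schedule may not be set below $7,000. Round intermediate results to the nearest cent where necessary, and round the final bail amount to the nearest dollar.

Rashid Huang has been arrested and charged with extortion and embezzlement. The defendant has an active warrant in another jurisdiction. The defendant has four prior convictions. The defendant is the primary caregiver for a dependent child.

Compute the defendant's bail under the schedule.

$177,928

Base amounts from the schedule: extortion $132,500; embezzlement $24,500.
Stacking rule: highest base plus 33% of each additional charge. Highest is extortion at $132,500. Additional: $24,500 × 33% = $8,085. Combined base = $132,500 + $8,085 = $140,585.
Defendant is the primary caregiver for a dependent (−25%): $140,585 × 0.75 = $105,438.75.
Three or more prior convictions of any kind (+25%): $105,438.75 × 1.25 = $131,798.44.
Defendant has an active warrant in another jurisdiction (+35%): $131,798.44 × 1.35 = $177,927.89.
$177,927.89 is at or above the $7,000 minimum.
Rounded to the nearest dollar: $177,928.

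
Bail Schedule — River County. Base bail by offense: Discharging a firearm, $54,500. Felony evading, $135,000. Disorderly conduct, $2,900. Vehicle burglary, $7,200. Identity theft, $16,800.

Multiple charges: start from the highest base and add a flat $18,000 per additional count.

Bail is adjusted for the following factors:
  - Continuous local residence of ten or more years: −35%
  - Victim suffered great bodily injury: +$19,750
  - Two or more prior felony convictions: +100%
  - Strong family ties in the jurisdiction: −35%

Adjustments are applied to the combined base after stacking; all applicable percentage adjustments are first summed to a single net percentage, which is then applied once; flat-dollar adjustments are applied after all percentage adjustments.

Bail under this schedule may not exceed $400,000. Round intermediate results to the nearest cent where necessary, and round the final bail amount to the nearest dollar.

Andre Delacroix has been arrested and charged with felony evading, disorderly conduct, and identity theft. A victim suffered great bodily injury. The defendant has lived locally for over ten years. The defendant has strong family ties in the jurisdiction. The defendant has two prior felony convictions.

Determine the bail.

Base amounts from the schedule: felony evading $135,000; disorderly conduct $2,900; identity theft $16,800.
Stacking rule: highest base plus $18,000 per additional charge. Highest is felony evading at $135,000; 2 additional charges → +$36,000. Combined base = $171,000.
Net percentage adjustment: −35% +100% −35% = +30%. $171,000 × 1.3 = $222,300.
Victim suffered great bodily injury (+$19,750 flat): $222,300 + $19,750 = $242,050.
$242,050 is within the $400,000 maximum.

$242,050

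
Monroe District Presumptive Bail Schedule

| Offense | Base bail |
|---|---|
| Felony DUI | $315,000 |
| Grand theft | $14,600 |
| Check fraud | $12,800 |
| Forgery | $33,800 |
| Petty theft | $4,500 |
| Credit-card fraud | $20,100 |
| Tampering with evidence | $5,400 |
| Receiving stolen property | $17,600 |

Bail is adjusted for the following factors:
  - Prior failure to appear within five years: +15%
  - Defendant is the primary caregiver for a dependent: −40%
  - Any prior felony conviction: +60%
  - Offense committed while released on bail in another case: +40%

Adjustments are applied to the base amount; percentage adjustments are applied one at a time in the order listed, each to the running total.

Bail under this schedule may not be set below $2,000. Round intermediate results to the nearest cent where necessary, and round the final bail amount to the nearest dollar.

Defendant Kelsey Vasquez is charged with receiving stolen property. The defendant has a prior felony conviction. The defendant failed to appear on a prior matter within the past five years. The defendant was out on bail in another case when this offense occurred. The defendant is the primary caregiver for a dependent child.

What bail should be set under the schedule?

Base amounts from the schedule: receiving stolen property $17,600.
Single charge. Combined base = $17,600.
Prior failure to appear within five years (+15%): $17,600 × 1.15 = $20,240.
Defendant is the primary caregiver for a dependent (−40%): $20,240 × 0.6 = $12,144.
Any prior felony conviction (+60%): $12,144 × 1.6 = $19,430.40.
Offense committed while released on bail in another case (+40%): $19,430.40 × 1.4 = $27,202.56.
$27,202.56 is at or above the $2,000 minimum.
Rounded to the nearest dollar: $27,203.

$27,203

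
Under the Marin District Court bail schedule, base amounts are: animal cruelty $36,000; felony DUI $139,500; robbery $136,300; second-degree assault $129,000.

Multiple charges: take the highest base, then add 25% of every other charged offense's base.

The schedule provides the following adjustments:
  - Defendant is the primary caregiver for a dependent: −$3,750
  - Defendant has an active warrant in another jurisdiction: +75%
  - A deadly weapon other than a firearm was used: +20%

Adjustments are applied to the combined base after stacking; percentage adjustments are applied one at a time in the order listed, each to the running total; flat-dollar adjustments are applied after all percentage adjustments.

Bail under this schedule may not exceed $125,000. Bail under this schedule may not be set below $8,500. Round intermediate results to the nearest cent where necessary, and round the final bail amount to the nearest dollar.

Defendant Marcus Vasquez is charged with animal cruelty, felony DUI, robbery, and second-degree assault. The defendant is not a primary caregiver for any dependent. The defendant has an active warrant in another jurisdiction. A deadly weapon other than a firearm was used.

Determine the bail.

$125,000

Base amounts from the schedule: animal cruelty $36,000; felony DUI $139,500; robbery $136,300; second-degree assault $129,000.
Stacking rule: highest base plus 25% of each additional charge. Highest is felony DUI at $139,500. Additional: $36,000 × 25% = $9,000; $136,300 × 25% = $34,075; $129,000 × 25% = $32,250. Combined base = $139,500 + $75,325 = $214,825.
Defendant has an active warrant in another jurisdiction (+75%): $214,825 × 1.75 = $375,943.75.
A deadly weapon other than a firearm was used (+20%): $375,943.75 × 1.2 = $451,132.50.
Result $451,132.50 exceeds the maximum of $125,000; bail is capped at $125,000.
$125,000 is at or above the $8,500 minimum.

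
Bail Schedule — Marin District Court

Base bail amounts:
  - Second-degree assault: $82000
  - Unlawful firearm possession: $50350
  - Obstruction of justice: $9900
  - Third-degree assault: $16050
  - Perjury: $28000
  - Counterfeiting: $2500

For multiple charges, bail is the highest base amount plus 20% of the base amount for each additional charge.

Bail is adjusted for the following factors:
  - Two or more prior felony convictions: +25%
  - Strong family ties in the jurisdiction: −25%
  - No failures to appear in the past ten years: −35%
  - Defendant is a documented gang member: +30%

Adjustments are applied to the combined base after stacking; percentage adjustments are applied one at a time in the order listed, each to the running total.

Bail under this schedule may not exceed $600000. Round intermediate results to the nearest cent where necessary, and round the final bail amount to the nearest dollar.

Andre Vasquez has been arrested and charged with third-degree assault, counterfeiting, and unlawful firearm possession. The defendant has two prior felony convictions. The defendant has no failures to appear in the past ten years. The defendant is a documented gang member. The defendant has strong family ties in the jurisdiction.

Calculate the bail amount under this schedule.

Base amounts from the schedule: third-degree assault $16050; counterfeiting $2500; unlawful firearm possession $50350.
Stacking rule: highest base plus 20% of each additional charge. Highest is unlawful firearm possession at $50350. Additional: $16050 × 20% = $3210; $2500 × 20% = $500. Combined base = $50350 + $3710 = $54060.
Two or more prior felony convictions (+25%): $54060 × 1.25 = $67575.
Strong family ties in the jurisdiction (−25%): $67575 × 0.75 = $50681.25.
No failures to appear in the past ten years (−35%): $50681.25 × 0.65 = $32942.81.
Defendant is a documented gang member (+30%): $32942.81 × 1.3 = $42825.65.
$42825.65 is within the $600000 maximum.
Rounded to the nearest dollar: $42826.

$42826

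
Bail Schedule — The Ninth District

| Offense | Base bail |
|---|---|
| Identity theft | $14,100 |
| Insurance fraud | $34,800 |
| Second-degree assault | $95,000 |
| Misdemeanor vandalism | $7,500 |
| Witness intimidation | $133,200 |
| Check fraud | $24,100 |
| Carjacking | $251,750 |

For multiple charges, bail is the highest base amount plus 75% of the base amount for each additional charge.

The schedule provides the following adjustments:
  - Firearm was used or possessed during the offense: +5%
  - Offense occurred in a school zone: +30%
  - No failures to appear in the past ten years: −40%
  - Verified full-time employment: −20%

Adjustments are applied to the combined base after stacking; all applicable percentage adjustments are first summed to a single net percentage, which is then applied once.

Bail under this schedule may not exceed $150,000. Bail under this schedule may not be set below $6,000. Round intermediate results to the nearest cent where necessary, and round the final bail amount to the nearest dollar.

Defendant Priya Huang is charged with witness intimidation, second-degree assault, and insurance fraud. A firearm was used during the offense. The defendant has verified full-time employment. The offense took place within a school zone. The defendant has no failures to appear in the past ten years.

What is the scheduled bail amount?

$150,000

Base amounts from the schedule: witness intimidation $133,200; second-degree assault $95,000; insurance fraud $34,800.
Stacking rule: highest base plus 75% of each additional charge. Highest is witness intimidation at $133,200. Additional: $95,000 × 75% = $71,250; $34,800 × 75% = $26,100. Combined base = $133,200 + $97,350 = $230,550.
Net percentage adjustment: +5% +30% −40% −20% = −25%. $230,550 × 0.75 = $172,912.50.
Result $172,912.50 exceeds the maximum of $150,000; bail is capped at $150,000.
$150,000 is at or above the $6,000 minimum.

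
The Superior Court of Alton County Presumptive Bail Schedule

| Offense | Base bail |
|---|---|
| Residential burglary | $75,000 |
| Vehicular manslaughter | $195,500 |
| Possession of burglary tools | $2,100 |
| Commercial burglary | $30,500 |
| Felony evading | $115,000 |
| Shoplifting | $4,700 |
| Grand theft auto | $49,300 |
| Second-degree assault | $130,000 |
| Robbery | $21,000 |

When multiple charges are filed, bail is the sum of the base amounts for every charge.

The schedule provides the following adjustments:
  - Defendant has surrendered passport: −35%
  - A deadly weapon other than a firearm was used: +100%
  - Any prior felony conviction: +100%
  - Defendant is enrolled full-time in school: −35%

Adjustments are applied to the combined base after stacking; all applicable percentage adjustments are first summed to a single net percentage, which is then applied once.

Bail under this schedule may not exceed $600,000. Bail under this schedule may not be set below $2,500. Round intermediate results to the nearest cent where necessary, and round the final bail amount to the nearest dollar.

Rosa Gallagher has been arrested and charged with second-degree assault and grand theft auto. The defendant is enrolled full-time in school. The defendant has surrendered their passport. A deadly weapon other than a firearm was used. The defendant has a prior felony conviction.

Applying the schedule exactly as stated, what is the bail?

$412,390

Base amounts from the schedule: second-degree assault $130,000; grand theft auto $49,300.
Stacking rule: sum of all bases. $130,000 + $49,300 = $179,300.
Net percentage adjustment: −35% +100% +100% −35% = +130%. $179,300 × 2.3 = $412,390.
$412,390 is within the $600,000 maximum.
$412,390 is at or above the $2,500 minimum.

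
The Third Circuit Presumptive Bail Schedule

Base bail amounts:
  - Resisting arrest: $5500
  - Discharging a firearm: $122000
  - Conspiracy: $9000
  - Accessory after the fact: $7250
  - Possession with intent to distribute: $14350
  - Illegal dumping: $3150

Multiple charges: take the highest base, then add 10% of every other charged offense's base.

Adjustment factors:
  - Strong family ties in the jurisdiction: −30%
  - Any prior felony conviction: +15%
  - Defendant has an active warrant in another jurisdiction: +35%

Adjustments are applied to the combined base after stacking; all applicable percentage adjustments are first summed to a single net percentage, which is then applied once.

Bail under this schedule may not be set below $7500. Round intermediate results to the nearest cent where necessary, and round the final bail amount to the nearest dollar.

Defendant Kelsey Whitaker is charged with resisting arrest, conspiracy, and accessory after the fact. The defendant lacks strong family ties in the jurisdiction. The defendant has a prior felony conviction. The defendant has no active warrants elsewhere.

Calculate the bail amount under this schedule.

Base amounts from the schedule: resisting arrest $5500; conspiracy $9000; accessory after the fact $7250.
Stacking rule: highest base plus 10% of each additional charge. Highest is conspiracy at $9000. Additional: $5500 × 10% = $550; $7250 × 10% = $725. Combined base = $9000 + $1275 = $10275.
Any prior felony conviction (+15%): $10275 × 1.15 = $11816.25.
$11816.25 is at or above the $7500 minimum.
Rounded to the nearest dollar: $11816.

$11816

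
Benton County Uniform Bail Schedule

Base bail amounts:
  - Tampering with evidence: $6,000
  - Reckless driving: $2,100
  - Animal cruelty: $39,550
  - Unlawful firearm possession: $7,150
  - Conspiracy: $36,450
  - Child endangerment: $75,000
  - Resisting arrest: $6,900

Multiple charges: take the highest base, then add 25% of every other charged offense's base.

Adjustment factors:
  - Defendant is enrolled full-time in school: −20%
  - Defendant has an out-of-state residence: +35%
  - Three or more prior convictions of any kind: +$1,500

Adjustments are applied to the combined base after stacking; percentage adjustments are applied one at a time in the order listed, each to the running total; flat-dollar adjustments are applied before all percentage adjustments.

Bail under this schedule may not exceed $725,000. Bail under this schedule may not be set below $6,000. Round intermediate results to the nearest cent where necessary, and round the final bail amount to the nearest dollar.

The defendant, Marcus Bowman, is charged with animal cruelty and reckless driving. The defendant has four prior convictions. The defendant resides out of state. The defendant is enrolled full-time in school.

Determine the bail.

$44,901

Base amounts from the schedule: animal cruelty $39,550; reckless driving $2,100.
Stacking rule: highest base plus 25% of each additional charge. Highest is animal cruelty at $39,550. Additional: $2,100 × 25% = $525. Combined base = $39,550 + $525 = $40,075.
Three or more prior convictions of any kind (+$1,500 flat): $40,075 + $1,500 = $41,575.
Defendant is enrolled full-time in school (−20%): $41,575 × 0.8 = $33,260.
Defendant has an out-of-state residence (+35%): $33,260 × 1.35 = $44,901.
$44,901 is within the $725,000 maximum.
$44,901 is at or above the $6,000 minimum.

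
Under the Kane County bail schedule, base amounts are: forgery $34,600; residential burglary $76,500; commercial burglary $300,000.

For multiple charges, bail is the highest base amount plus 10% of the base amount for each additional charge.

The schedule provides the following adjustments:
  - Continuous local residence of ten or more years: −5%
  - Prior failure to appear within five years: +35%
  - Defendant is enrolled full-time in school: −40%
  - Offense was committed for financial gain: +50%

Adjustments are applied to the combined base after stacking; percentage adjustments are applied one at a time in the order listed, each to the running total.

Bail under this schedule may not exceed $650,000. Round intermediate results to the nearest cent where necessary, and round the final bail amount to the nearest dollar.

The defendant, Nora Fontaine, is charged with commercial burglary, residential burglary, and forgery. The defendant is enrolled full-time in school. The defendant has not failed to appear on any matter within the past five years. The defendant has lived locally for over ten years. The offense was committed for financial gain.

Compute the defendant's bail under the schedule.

Base amounts from the schedule: commercial burglary $300,000; residential burglary $76,500; forgery $34,600.
Stacking rule: highest base plus 10% of each additional charge. Highest is commercial burglary at $300,000. Additional: $76,500 × 10% = $7,650; $34,600 × 10% = $3,460. Combined base = $300,000 + $11,110 = $311,110.
Continuous local residence of ten or more years (−5%): $311,110 × 0.95 = $295,554.50.
Defendant is enrolled full-time in school (−40%): $295,554.50 × 0.6 = $177,332.70.
Offense was committed for financial gain (+50%): $177,332.70 × 1.5 = $265,999.05.
$265,999.05 is within the $650,000 maximum.
Rounded to the nearest dollar: $265,999.

$265,999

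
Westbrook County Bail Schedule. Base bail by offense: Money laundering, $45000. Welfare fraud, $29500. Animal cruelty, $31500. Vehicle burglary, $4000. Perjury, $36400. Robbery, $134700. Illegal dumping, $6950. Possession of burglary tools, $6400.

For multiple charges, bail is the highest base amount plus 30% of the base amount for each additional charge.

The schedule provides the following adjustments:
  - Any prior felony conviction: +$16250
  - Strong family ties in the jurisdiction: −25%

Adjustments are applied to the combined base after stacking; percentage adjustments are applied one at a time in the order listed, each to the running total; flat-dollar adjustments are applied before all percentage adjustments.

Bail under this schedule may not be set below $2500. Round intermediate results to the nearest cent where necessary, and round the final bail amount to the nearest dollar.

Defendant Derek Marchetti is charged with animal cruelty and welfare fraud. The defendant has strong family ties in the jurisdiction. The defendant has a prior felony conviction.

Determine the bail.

$42450

Base amounts from the schedule: animal cruelty $31500; welfare fraud $29500.
Stacking rule: highest base plus 30% of each additional charge. Highest is animal cruelty at $31500. Additional: $29500 × 30% = $8850. Combined base = $31500 + $8850 = $40350.
Any prior felony conviction (+$16250 flat): $40350 + $16250 = $56600.
Strong family ties in the jurisdiction (−25%): $56600 × 0.75 = $42450.
$42450 is at or above the $2500 minimum.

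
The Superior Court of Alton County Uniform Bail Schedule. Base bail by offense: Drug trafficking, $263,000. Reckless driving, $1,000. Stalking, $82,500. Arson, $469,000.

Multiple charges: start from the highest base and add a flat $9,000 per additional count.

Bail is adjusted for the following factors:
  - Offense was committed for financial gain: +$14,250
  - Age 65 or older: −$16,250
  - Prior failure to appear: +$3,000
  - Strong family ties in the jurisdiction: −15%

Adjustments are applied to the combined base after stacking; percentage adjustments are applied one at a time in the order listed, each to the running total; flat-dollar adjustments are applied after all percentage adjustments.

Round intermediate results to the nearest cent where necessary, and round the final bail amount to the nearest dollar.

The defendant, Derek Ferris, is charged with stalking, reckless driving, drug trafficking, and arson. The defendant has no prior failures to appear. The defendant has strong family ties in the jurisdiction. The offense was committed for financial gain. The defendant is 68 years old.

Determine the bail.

$419,600

Base amounts from the schedule: stalking $82,500; reckless driving $1,000; drug trafficking $263,000; arson $469,000.
Stacking rule: highest base plus $9,000 per additional charge. Highest is arson at $469,000; 3 additional charges → +$27,000. Combined base = $496,000.
Strong family ties in the jurisdiction (−15%): $496,000 × 0.85 = $421,600.
Offense was committed for financial gain (+$14,250 flat): $421,600 + $14,250 = $435,850.
Age 65 or older (−$16,250 flat): $435,850 − $16,250 = $419,600.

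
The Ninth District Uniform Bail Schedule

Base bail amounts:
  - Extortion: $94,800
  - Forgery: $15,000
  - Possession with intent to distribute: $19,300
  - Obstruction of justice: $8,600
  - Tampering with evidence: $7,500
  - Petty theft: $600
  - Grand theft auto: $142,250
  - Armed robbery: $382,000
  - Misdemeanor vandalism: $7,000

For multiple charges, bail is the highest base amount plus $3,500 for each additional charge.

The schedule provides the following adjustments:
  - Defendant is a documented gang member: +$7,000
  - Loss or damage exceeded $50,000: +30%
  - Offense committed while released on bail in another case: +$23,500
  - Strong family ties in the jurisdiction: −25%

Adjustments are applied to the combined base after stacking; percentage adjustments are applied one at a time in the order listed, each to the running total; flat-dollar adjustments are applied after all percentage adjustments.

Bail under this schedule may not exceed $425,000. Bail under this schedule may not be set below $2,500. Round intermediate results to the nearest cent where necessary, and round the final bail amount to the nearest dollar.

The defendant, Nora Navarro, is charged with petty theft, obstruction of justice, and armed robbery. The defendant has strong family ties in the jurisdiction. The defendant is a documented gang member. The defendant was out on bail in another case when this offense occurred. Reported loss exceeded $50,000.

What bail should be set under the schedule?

Base amounts from the schedule: petty theft $600; obstruction of justice $8,600; armed robbery $382,000.
Stacking rule: highest base plus $3,500 per additional charge. Highest is armed robbery at $382,000; 2 additional charges → +$7,000. Combined base = $389,000.
Loss or damage exceeded $50,000 (+30%): $389,000 × 1.3 = $505,700.
Strong family ties in the jurisdiction (−25%): $505,700 × 0.75 = $379,275.
Defendant is a documented gang member (+$7,000 flat): $379,275 + $7,000 = $386,275.
Offense committed while released on bail in another case (+$23,500 flat): $386,275 + $23,500 = $409,775.
$409,775 is within the $425,000 maximum.
$409,775 is at or above the $2,500 minimum.

$409,775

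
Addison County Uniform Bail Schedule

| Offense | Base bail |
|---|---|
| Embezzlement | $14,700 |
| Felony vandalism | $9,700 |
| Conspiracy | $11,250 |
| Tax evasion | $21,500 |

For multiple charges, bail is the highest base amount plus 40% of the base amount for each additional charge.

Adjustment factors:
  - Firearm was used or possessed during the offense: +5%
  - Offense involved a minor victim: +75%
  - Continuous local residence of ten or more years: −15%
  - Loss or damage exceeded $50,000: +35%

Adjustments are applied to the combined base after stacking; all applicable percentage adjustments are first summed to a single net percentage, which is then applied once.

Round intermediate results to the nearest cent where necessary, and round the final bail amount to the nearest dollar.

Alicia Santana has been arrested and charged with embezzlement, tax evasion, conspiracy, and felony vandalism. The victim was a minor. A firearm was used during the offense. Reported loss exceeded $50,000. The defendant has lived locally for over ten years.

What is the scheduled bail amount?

Base amounts from the schedule: embezzlement $14,700; tax evasion $21,500; conspiracy $11,250; felony vandalism $9,700.
Stacking rule: highest base plus 40% of each additional charge. Highest is tax evasion at $21,500. Additional: $14,700 × 40% = $5,880; $11,250 × 40% = $4,500; $9,700 × 40% = $3,880. Combined base = $21,500 + $14,260 = $35,760.
Net percentage adjustment: +5% +75% −15% +35% = +100%. $35,760 × 2 = $71,520.

$71,520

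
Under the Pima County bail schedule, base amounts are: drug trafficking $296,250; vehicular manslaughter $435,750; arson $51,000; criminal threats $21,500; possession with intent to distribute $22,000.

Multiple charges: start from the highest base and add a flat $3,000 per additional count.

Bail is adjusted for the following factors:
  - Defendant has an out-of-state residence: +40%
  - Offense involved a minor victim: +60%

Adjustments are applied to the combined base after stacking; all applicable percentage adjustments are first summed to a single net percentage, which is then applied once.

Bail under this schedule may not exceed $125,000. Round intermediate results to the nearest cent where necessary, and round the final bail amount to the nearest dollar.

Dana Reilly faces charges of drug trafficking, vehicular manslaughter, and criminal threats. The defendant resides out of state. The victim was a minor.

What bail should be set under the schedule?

$125,000

Base amounts from the schedule: drug trafficking $296,250; vehicular manslaughter $435,750; criminal threats $21,500.
Stacking rule: highest base plus $3,000 per additional charge. Highest is vehicular manslaughter at $435,750; 2 additional charges → +$6,000. Combined base = $441,750.
Net percentage adjustment: +40% +60% = +100%. $441,750 × 2 = $883,500.
Result $883,500 exceeds the maximum of $125,000; bail is capped at $125,000.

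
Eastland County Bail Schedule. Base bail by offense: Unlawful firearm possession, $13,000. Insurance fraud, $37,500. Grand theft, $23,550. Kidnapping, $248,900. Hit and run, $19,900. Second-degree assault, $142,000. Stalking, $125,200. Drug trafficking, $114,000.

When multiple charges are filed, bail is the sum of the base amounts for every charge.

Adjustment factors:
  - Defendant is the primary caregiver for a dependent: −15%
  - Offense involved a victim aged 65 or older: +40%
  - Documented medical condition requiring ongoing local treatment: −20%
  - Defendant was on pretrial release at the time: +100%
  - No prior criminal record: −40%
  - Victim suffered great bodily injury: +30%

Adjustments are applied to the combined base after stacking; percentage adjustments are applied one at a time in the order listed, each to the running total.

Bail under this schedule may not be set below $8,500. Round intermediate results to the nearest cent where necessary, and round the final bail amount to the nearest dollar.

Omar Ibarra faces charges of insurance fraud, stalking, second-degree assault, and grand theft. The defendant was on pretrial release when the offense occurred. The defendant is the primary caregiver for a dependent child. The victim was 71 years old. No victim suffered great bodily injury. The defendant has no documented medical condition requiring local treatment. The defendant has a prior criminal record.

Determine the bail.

Base amounts from the schedule: insurance fraud $37,500; stalking $125,200; second-degree assault $142,000; grand theft $23,550.
Stacking rule: sum of all bases. $37,500 + $125,200 + $142,000 + $23,550 = $328,250.
Defendant is the primary caregiver for a dependent (−15%): $328,250 × 0.85 = $279,012.50.
Offense involved a victim aged 65 or older (+40%): $279,012.50 × 1.4 = $390,617.50.
Defendant was on pretrial release at the time (+100%): $390,617.50 × 2 = $781,235.
$781,235 is at or above the $8,500 minimum.

$781,235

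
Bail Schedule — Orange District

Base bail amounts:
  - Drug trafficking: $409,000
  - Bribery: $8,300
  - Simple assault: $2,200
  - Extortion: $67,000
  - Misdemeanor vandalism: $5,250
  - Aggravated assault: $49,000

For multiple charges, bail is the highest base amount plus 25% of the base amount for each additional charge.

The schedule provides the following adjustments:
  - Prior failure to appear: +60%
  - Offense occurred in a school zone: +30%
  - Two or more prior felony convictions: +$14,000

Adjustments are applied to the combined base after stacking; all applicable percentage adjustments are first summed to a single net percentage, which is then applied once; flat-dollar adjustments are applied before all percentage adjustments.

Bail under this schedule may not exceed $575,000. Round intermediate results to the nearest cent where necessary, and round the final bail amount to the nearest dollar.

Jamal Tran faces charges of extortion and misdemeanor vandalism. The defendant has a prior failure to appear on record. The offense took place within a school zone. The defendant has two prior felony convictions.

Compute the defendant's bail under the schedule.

$156,394

Base amounts from the schedule: extortion $67,000; misdemeanor vandalism $5,250.
Stacking rule: highest base plus 25% of each additional charge. Highest is extortion at $67,000. Additional: $5,250 × 25% = $1,312.50. Combined base = $67,000 + $1,312.50 = $68,312.50.
Two or more prior felony convictions (+$14,000 flat): $68,312.50 + $14,000 = $82,312.50.
Net percentage adjustment: +60% +30% = +90%. $82,312.50 × 1.9 = $156,393.75.
$156,393.75 is within the $575,000 maximum.
Rounded to the nearest dollar: $156,394.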